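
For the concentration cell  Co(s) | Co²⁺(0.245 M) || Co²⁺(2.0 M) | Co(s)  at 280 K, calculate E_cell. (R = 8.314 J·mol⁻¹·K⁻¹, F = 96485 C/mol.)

0.025 V

Both half-cells are Co²⁺/Co, so E°_cell = 0. The concentrated side is the cathode; the cell reaction moves Co²⁺ from high to low concentration with n = 2.
Q = [Co²⁺]_dilute/[Co²⁺]_conc = 0.245/2.0 = 0.122.
E = 0 − (RT/nF) ln Q = −((8.314×280)/(2×96485))(-2.100) = 0.0253 V.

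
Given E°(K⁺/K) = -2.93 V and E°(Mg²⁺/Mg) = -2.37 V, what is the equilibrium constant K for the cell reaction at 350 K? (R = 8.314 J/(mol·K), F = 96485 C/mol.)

1.3 × 10^16

E°_cell = -2.37 − (-2.93) = 0.56 V, with n = 2 electrons transferred.
At equilibrium E = 0, so the Nernst equation gives ln K = nFE°/RT = (2)(96485)(0.56)/((8.314)(350)) = 37.14.
K = e^37.14 = 1.3 × 10^16.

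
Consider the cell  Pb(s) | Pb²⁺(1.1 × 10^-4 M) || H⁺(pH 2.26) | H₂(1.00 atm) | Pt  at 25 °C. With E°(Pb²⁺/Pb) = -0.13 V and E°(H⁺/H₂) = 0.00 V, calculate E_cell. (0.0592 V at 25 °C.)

The hydrogen couple is the cathode, so E°_cell = 0.13 V; n = 2.
[H⁺] = 10^(−2.26) = 0.0055 M, and Q = [Pb²⁺]·P(H₂) / [H⁺]^2 = 3.64.
E = E° − (0.0592/2) log Q = 0.13 − (0.0592/2)(0.561) = 0.113 V.

0.11 V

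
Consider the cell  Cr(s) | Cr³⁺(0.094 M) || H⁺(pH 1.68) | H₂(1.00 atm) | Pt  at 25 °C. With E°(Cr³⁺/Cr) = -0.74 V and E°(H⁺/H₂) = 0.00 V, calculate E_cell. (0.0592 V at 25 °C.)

The hydrogen couple is the cathode, so E°_cell = 0.74 V; n = 6.
[H⁺] = 10^(−1.68) = 0.021 M, and Q = [Cr³⁺]^2·P(H₂)^3 / [H⁺]^6 = 1.06 × 10^8.
E = E° − (0.0592/6) log Q = 0.74 − (0.0592/6)(8.026) = 0.661 V.

0.66 V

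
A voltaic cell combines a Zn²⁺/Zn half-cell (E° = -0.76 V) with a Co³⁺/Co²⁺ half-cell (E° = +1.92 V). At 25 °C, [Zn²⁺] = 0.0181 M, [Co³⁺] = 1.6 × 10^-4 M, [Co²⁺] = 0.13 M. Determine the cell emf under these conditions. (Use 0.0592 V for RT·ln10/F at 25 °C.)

2.56 V

The Co³⁺/Co²⁺ couple has the higher reduction potential and acts as the cathode, so E°_cell = +1.92 − (-0.76) = 2.68 V.
Balancing electrons gives n = 2; the reaction quotient is Q = [Zn²⁺]·[Co²⁺]^2/[Co³⁺]^2 = 1.19 × 10^4.
At 25 °C, E = E° − (0.0592/n) log Q = 2.68 − (0.0592/2)(4.077) = 2.680 − 0.121 = 2.559 V.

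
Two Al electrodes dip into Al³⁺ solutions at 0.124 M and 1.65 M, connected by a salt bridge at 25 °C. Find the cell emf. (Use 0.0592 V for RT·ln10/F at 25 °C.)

0.022 V

Both half-cells are Al³⁺/Al, so E°_cell = 0. The concentrated side is the cathode; the cell reaction moves Al³⁺ from high to low concentration with n = 3.
Q = [Al³⁺]_dilute/[Al³⁺]_conc = 0.124/1.65 = 0.0752.
E = 0 − (0.0592/3) log Q = −(0.0592/3)(-1.124) = 0.0222 V.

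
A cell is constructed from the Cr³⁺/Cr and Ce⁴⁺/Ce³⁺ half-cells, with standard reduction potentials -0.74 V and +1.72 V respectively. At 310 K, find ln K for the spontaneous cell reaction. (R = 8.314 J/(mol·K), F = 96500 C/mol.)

E°_cell = +1.72 − (-0.74) = 2.46 V, with n = 3 electrons transferred.
At equilibrium E = 0, so the Nernst equation gives ln K = nFE°/RT = (3)(96500)(2.46)/((8.314)(310)) = 276.32.

ln K = 276.3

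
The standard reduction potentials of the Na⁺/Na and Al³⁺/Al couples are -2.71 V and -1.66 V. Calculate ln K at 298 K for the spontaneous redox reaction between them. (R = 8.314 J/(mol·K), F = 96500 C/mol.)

E°_cell = -1.66 − (-2.71) = 1.05 V, with n = 3 electrons transferred.
At equilibrium E = 0, so the Nernst equation gives ln K = nFE°/RT = (3)(96500)(1.05)/((8.314)(298)) = 122.69.

ln K = 122.7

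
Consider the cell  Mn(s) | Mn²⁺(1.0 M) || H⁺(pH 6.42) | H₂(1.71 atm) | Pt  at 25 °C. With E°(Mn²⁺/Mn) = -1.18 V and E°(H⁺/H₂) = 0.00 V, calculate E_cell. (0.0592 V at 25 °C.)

The hydrogen couple is the cathode, so E°_cell = 1.18 V; n = 2.
[H⁺] = 10^(−6.42) = 3.8 × 10^-7 M, and Q = [Mn²⁺]·P(H₂) / [H⁺]^2 = 1.18 × 10^13.
E = E° − (0.0592/2) log Q = 1.18 − (0.0592/2)(13.073) = 0.793 V.

0.79 V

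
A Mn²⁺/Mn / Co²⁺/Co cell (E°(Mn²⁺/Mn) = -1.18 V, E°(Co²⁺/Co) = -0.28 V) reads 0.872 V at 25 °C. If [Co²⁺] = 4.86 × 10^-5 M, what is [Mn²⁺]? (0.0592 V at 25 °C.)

From the Nernst equation, log Q = n(E° − E)/0.0592 = 2(0.90 − 0.872)/0.0592 = 0.946, so Q = 8.83.
With Q = [Mn²⁺]/[Co²⁺] and the known concentrations, [Mn²⁺] in the numerator gives [Mn²⁺] = 4.3 × 10^-4 M.

4.3 × 10^-4 M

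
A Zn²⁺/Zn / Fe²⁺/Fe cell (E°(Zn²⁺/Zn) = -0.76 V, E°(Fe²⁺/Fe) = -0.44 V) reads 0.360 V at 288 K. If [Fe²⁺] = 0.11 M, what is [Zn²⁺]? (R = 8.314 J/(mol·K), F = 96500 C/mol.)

From the Nernst equation, ln Q = nF(E° − E)/RT = 2×96500×(0.32 − 0.360)/(8.314×288) = -3.224, so Q = 0.0398.
With Q = [Zn²⁺]/[Fe²⁺] and the known concentrations, [Zn²⁺] in the numerator gives [Zn²⁺] = 0.0044 M.

0.0044 M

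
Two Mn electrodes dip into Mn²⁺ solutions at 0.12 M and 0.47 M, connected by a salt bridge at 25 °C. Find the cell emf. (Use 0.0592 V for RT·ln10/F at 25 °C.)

Both half-cells are Mn²⁺/Mn, so E°_cell = 0. The concentrated side is the cathode; the cell reaction moves Mn²⁺ from high to low concentration with n = 2.
Q = [Mn²⁺]_dilute/[Mn²⁺]_conc = 0.12/0.47 = 0.255.
E = 0 − (0.0592/2) log Q = −(0.0592/2)(-0.593) = 0.0176 V.

0.018 V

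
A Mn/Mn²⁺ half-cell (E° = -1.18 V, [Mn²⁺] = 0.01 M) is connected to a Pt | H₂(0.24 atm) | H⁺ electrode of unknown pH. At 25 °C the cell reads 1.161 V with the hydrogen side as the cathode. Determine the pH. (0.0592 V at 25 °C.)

pH = 1.63

E°_cell = 1.18 V and n = 2.
log Q = n(E° − E)/0.0592 = 2×(1.18 − 1.161)/0.0592 = 0.642.
With Q = [Mn²⁺]·P(H₂) / [H⁺]^2, solving for [H⁺] gives log[H⁺] = -1.631, so pH = 1.63.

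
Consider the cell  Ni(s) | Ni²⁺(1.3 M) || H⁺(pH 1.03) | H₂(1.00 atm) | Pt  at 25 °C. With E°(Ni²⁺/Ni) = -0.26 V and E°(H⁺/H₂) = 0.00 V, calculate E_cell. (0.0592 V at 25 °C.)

The hydrogen couple is the cathode, so E°_cell = 0.26 V; n = 2.
[H⁺] = 10^(−1.03) = 0.093 M, and Q = [Ni²⁺]·P(H₂) / [H⁺]^2 = 149.
E = E° − (0.0592/2) log Q = 0.26 − (0.0592/2)(2.174) = 0.196 V.

0.20 V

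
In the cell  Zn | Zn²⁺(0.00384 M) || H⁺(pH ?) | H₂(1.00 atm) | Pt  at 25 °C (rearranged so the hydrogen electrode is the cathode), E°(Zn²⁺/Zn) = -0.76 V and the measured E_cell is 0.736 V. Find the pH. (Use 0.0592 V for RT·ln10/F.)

pH = 1.61

E°_cell = 0.76 V and n = 2.
log Q = n(E° − E)/0.0592 = 2×(0.76 − 0.736)/0.0592 = 0.811.
With Q = [Zn²⁺]·P(H₂) / [H⁺]^2, solving for [H⁺] gives log[H⁺] = -1.613, so pH = 1.61.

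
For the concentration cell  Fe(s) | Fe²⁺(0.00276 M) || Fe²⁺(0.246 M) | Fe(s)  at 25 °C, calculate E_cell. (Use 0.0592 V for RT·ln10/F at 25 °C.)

Both half-cells are Fe²⁺/Fe, so E°_cell = 0. The concentrated side is the cathode; the cell reaction moves Fe²⁺ from high to low concentration with n = 2.
Q = [Fe²⁺]_dilute/[Fe²⁺]_conc = 0.00276/0.246 = 0.0112.
E = 0 − (0.0592/2) log Q = −(0.0592/2)(-1.950) = 0.0577 V.

0.058 V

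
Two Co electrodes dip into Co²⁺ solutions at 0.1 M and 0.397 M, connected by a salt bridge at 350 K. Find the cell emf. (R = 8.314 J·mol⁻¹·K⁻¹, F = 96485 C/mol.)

Both half-cells are Co²⁺/Co, so E°_cell = 0. The concentrated side is the cathode; the cell reaction moves Co²⁺ from high to low concentration with n = 2.
Q = [Co²⁺]_dilute/[Co²⁺]_conc = 0.1/0.397 = 0.252.
E = 0 − (RT/nF) ln Q = −((8.314×350)/(2×96485))(-1.379) = 0.0208 V.

0.021 V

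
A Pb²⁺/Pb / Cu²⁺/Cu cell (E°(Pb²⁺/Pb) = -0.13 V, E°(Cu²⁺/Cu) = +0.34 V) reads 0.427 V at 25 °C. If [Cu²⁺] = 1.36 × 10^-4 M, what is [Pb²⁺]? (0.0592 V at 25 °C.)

From the Nernst equation, log Q = n(E° − E)/0.0592 = 2(0.47 − 0.427)/0.0592 = 1.453, so Q = 28.4.
With Q = [Pb²⁺]/[Cu²⁺] and the known concentrations, [Pb²⁺] in the numerator gives [Pb²⁺] = 0.0039 M.

0.0039 M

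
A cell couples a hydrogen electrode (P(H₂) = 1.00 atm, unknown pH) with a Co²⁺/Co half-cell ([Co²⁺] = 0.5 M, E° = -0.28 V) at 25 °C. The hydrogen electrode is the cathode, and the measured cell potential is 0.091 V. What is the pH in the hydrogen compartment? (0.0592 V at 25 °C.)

pH = 3.34

E°_cell = 0.28 V and n = 2.
log Q = n(E° − E)/0.0592 = 2×(0.28 − 0.091)/0.0592 = 6.385.
With Q = [Co²⁺]·P(H₂) / [H⁺]^2, solving for [H⁺] gives log[H⁺] = -3.343, so pH = 3.34.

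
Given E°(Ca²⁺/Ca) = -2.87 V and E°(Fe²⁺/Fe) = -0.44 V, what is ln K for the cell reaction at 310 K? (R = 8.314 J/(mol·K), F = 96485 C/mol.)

ln K = 181.9

E°_cell = -0.44 − (-2.87) = 2.43 V, with n = 2 electrons transferred.
At equilibrium E = 0, so the Nernst equation gives ln K = nFE°/RT = (2)(96485)(2.43)/((8.314)(310)) = 181.94.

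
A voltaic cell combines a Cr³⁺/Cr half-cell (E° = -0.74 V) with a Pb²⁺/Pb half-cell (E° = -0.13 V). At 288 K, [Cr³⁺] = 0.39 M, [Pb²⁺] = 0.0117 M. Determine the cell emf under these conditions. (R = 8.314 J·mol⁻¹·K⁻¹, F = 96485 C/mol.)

0.563 V

The Pb²⁺/Pb couple has the higher reduction potential and acts as the cathode, so E°_cell = -0.13 − (-0.74) = 0.61 V.
Balancing electrons gives n = 6; the reaction quotient is Q = [Cr³⁺]^2/[Pb²⁺]^3 = 9.5 × 10^4.
E = E° − (RT/nF) ln Q = 0.61 − (8.314×288)/(6×96485) × (11.461) = 0.610 − 0.047 = 0.563 V.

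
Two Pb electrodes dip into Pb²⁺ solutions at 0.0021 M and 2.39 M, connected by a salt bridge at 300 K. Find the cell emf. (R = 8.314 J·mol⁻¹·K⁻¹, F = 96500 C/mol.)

0.091 V

Both half-cells are Pb²⁺/Pb, so E°_cell = 0. The concentrated side is the cathode; the cell reaction moves Pb²⁺ from high to low concentration with n = 2.
Q = [Pb²⁺]_dilute/[Pb²⁺]_conc = 0.0021/2.39 = 8.79 × 10^-4.
E = 0 − (RT/nF) ln Q = −((8.314×300)/(2×96500))(-7.037) = 0.0909 V.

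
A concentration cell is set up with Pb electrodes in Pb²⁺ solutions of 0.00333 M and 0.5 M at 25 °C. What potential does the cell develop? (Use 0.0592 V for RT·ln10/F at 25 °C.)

Both half-cells are Pb²⁺/Pb, so E°_cell = 0. The concentrated side is the cathode; the cell reaction moves Pb²⁺ from high to low concentration with n = 2.
Q = [Pb²⁺]_dilute/[Pb²⁺]_conc = 0.00333/0.5 = 0.00666.
E = 0 − (0.0592/2) log Q = −(0.0592/2)(-2.177) = 0.0644 V.

0.064 V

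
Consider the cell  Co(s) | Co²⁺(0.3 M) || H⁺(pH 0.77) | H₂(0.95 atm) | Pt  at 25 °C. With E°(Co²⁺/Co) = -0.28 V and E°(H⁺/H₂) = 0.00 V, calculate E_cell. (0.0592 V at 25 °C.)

The hydrogen couple is the cathode, so E°_cell = 0.28 V; n = 2.
[H⁺] = 10^(−0.77) = 0.17 M, and Q = [Co²⁺]·P(H₂) / [H⁺]^2 = 9.88.
E = E° − (0.0592/2) log Q = 0.28 − (0.0592/2)(0.995) = 0.251 V.

0.25 V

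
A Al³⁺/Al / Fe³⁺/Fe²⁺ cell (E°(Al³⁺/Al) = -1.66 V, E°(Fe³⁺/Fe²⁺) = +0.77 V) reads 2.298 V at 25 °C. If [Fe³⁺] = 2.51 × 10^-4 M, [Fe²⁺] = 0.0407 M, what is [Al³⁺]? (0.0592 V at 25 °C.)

From the Nernst equation, log Q = n(E° − E)/0.0592 = 3(2.43 − 2.298)/0.0592 = 6.689, so Q = 4.89 × 10^6.
With Q = [Al³⁺]·[Fe²⁺]^3/[Fe³⁺]^3 and the known concentrations, [Al³⁺] in the numerator gives [Al³⁺] = 1.1 M.

1.1 M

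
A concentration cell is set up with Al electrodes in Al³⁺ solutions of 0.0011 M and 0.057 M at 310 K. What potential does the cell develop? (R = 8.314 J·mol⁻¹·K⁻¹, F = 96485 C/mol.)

Both half-cells are Al³⁺/Al, so E°_cell = 0. The concentrated side is the cathode; the cell reaction moves Al³⁺ from high to low concentration with n = 3.
Q = [Al³⁺]_dilute/[Al³⁺]_conc = 0.0011/0.057 = 0.0193.
E = 0 − (RT/nF) ln Q = −((8.314×310)/(3×96485))(-3.948) = 0.0352 V.

0.035 V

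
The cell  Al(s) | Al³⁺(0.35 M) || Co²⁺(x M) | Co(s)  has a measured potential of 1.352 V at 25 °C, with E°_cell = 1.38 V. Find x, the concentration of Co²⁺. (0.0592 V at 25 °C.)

From the Nernst equation, log Q = n(E° − E)/0.0592 = 6(1.38 − 1.352)/0.0592 = 2.838, so Q = 688.
With Q = [Al³⁺]^2/[Co²⁺]^3 and the known concentrations, [Co²⁺]^3 in the denominator gives [Co²⁺] = 0.056 M.

0.056 M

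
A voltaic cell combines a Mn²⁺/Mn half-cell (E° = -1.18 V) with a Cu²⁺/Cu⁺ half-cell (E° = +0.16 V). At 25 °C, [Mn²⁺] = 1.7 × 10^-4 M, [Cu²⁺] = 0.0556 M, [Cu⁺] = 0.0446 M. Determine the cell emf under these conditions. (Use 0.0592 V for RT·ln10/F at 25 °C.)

1.46 V

The Cu²⁺/Cu⁺ couple has the higher reduction potential and acts as the cathode, so E°_cell = +0.16 − (-1.18) = 1.34 V.
Balancing electrons gives n = 2; the reaction quotient is Q = [Mn²⁺]·[Cu⁺]^2/[Cu²⁺]^2 = 1.09 × 10^-4.
At 25 °C, E = E° − (0.0592/n) log Q = 1.34 − (0.0592/2)(-3.961) = 1.340 + 0.117 = 1.457 V.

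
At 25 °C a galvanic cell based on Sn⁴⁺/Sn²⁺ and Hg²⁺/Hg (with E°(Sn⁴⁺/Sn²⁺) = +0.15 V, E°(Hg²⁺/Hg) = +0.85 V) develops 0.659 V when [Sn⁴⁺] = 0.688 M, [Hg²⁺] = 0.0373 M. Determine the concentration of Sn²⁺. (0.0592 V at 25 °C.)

0.76 M

From the Nernst equation, log Q = n(E° − E)/0.0592 = 2(0.70 − 0.659)/0.0592 = 1.385, so Q = 24.3.
With Q = [Sn⁴⁺]/([Sn²⁺]·[Hg²⁺]) and the known concentrations, [Sn²⁺] in the denominator gives [Sn²⁺] = 0.76 M.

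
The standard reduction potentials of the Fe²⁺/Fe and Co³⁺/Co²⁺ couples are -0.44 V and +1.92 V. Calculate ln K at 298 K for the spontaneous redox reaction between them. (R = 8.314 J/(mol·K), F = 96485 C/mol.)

ln K = 183.8

E°_cell = +1.92 − (-0.44) = 2.36 V, with n = 2 electrons transferred.
At equilibrium E = 0, so the Nernst equation gives ln K = nFE°/RT = (2)(96485)(2.36)/((8.314)(298)) = 183.81.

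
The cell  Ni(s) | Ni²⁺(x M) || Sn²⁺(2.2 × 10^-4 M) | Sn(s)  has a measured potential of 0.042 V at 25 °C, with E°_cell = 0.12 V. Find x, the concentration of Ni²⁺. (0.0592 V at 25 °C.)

From the Nernst equation, log Q = n(E° − E)/0.0592 = 2(0.12 − 0.042)/0.0592 = 2.635, so Q = 432.
With Q = [Ni²⁺]/[Sn²⁺] and the known concentrations, [Ni²⁺] in the numerator gives [Ni²⁺] = 0.095 M.

0.095 M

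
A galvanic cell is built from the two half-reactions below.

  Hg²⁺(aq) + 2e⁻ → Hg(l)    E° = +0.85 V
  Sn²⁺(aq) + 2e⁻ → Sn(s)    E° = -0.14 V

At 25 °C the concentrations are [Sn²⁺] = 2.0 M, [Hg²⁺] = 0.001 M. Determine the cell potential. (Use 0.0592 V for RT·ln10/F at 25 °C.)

The Hg²⁺/Hg couple has the higher reduction potential and acts as the cathode, so E°_cell = +0.85 − (-0.14) = 0.99 V.
Balancing electrons gives n = 2; the reaction quotient is Q = [Sn²⁺]/[Hg²⁺] = 2000.
At 25 °C, E = E° − (0.0592/n) log Q = 0.99 − (0.0592/2)(3.301) = 0.990 − 0.098 = 0.892 V.

0.892 V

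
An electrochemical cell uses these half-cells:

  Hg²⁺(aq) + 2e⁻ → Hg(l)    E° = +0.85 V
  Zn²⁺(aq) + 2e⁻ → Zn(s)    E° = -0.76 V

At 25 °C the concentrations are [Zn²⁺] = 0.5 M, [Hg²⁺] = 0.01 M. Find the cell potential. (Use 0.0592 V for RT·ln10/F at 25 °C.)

The Hg²⁺/Hg couple has the higher reduction potential and acts as the cathode, so E°_cell = +0.85 − (-0.76) = 1.61 V.
Balancing electrons gives n = 2; the reaction quotient is Q = [Zn²⁺]/[Hg²⁺] = 50.0.
At 25 °C, E = E° − (0.0592/n) log Q = 1.61 − (0.0592/2)(1.699) = 1.610 − 0.050 = 1.560 V.

1.56 V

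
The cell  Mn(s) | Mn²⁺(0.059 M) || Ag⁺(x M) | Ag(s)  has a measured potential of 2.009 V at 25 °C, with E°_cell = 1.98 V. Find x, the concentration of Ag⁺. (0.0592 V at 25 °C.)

From the Nernst equation, log Q = n(E° − E)/0.0592 = 2(1.98 − 2.009)/0.0592 = -0.980, so Q = 0.105.
With Q = [Mn²⁺]/[Ag⁺]^2 and the known concentrations, [Ag⁺]^2 in the denominator gives [Ag⁺] = 0.75 M.

0.75 M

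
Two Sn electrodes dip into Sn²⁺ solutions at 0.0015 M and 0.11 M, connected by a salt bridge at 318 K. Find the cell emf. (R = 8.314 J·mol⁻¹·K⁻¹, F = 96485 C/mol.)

0.059 V

Both half-cells are Sn²⁺/Sn, so E°_cell = 0. The concentrated side is the cathode; the cell reaction moves Sn²⁺ from high to low concentration with n = 2.
Q = [Sn²⁺]_dilute/[Sn²⁺]_conc = 0.0015/0.11 = 0.0136.
E = 0 − (RT/nF) ln Q = −((8.314×318)/(2×96485))(-4.295) = 0.0588 V.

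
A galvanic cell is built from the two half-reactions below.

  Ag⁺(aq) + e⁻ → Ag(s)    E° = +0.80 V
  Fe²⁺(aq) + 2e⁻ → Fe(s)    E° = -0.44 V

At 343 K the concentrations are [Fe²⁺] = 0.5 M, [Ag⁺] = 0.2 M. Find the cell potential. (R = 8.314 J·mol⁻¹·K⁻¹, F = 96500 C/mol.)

1.20 V

The Ag⁺/Ag couple has the higher reduction potential and acts as the cathode, so E°_cell = +0.80 − (-0.44) = 1.24 V.
Balancing electrons gives n = 2; the reaction quotient is Q = [Fe²⁺]/[Ag⁺]^2 = 12.5.
E = E° − (RT/nF) ln Q = 1.24 − (8.314×343)/(2×96500) × (2.526) = 1.240 − 0.037 = 1.203 V.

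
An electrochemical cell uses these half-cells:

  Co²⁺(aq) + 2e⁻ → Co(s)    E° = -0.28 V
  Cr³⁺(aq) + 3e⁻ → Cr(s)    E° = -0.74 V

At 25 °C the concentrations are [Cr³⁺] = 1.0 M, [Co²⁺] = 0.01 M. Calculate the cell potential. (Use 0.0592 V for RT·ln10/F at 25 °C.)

0.401 V

The Co²⁺/Co couple has the higher reduction potential and acts as the cathode, so E°_cell = -0.28 − (-0.74) = 0.46 V.
Balancing electrons gives n = 6; the reaction quotient is Q = [Cr³⁺]^2/[Co²⁺]^3 = 1 × 10^6.
At 25 °C, E = E° − (0.0592/n) log Q = 0.46 − (0.0592/6)(6.000) = 0.460 − 0.059 = 0.401 V.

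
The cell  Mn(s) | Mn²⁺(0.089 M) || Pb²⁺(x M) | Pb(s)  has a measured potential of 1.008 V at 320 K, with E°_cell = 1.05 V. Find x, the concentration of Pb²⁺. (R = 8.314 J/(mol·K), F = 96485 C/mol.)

0.0042 M

From the Nernst equation, ln Q = nF(E° − E)/RT = 2×96485×(1.05 − 1.008)/(8.314×320) = 3.046, so Q = 21.0.
With Q = [Mn²⁺]/[Pb²⁺] and the known concentrations, [Pb²⁺] in the denominator gives [Pb²⁺] = 0.0042 M.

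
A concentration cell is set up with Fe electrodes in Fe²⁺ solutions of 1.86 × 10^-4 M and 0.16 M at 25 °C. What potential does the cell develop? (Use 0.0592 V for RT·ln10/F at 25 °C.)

Both half-cells are Fe²⁺/Fe, so E°_cell = 0. The concentrated side is the cathode; the cell reaction moves Fe²⁺ from high to low concentration with n = 2.
Q = [Fe²⁺]_dilute/[Fe²⁺]_conc = 1.86 × 10^-4/0.16 = 0.00116.
E = 0 − (0.0592/2) log Q = −(0.0592/2)(-2.935) = 0.0869 V.

0.087 V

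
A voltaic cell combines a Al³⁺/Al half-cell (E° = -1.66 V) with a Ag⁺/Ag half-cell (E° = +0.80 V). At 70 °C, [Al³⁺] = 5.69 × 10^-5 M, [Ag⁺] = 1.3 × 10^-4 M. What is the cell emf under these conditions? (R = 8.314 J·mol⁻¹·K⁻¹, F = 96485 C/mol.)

The Ag⁺/Ag couple has the higher reduction potential and acts as the cathode, so E°_cell = +0.80 − (-1.66) = 2.46 V.
Balancing electrons gives n = 3; the reaction quotient is Q = [Al³⁺]/[Ag⁺]^3 = 2.59 × 10^7.
E = E° − (RT/nF) ln Q = 2.46 − (8.314×343)/(3×96485) × (17.070) = 2.460 − 0.168 = 2.292 V.

2.29 V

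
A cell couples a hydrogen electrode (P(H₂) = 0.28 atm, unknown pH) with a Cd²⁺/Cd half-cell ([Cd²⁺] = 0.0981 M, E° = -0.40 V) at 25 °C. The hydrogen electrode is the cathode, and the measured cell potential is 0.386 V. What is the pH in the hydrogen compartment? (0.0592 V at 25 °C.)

pH = 1.02

E°_cell = 0.40 V and n = 2.
log Q = n(E° − E)/0.0592 = 2×(0.40 − 0.386)/0.0592 = 0.473.
With Q = [Cd²⁺]·P(H₂) / [H⁺]^2, solving for [H⁺] gives log[H⁺] = -1.017, so pH = 1.02.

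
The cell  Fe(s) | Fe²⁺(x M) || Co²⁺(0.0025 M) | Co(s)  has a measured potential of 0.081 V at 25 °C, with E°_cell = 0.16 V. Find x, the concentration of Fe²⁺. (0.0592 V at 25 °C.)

From the Nernst equation, log Q = n(E° − E)/0.0592 = 2(0.16 − 0.081)/0.0592 = 2.669, so Q = 467.
With Q = [Fe²⁺]/[Co²⁺] and the known concentrations, [Fe²⁺] in the numerator gives [Fe²⁺] = 1.2 M.

1.2 M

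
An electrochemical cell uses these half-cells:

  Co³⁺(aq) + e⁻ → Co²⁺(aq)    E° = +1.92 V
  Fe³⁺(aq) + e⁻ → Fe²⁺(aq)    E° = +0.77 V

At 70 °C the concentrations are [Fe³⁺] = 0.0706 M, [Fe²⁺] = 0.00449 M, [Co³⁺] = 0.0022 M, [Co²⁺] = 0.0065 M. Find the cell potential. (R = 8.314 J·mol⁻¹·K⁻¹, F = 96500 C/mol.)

The Co³⁺/Co²⁺ couple has the higher reduction potential and acts as the cathode, so E°_cell = +1.92 − (+0.77) = 1.15 V.
Balancing electrons gives n = 1; the reaction quotient is Q = [Fe³⁺]·[Co²⁺]/([Fe²⁺]·[Co³⁺]) = 46.5.
E = E° − (RT/nF) ln Q = 1.15 − (8.314×343)/(1×96500) × (3.839) = 1.150 − 0.113 = 1.037 V.

1.04 V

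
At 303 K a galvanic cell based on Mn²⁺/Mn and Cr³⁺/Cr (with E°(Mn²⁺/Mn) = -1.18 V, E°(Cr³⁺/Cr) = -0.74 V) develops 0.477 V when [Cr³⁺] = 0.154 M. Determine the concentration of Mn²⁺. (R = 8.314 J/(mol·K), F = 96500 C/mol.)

From the Nernst equation, ln Q = nF(E° − E)/RT = 6×96500×(0.44 − 0.477)/(8.314×303) = -8.504, so Q = 2.03 × 10^-4.
With Q = [Mn²⁺]^3/[Cr³⁺]^2 and the known concentrations, [Mn²⁺]^3 in the numerator gives [Mn²⁺] = 0.017 M.

0.017 M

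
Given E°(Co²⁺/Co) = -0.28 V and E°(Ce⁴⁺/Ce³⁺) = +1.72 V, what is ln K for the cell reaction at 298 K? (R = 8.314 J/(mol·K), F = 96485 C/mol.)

E°_cell = +1.72 − (-0.28) = 2.00 V, with n = 2 electrons transferred.
At equilibrium E = 0, so the Nernst equation gives ln K = nFE°/RT = (2)(96485)(2.00)/((8.314)(298)) = 155.77.

ln K = 155.8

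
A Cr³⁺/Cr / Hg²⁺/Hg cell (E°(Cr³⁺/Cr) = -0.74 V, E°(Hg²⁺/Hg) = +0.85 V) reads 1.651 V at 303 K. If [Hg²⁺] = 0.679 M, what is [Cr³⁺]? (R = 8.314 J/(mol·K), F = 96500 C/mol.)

5.1 × 10^-4 M

From the Nernst equation, ln Q = nF(E° − E)/RT = 6×96500×(1.59 − 1.651)/(8.314×303) = -14.020, so Q = 8.15 × 10^-7.
With Q = [Cr³⁺]^2/[Hg²⁺]^3 and the known concentrations, [Cr³⁺]^2 in the numerator gives [Cr³⁺] = 5.1 × 10^-4 M.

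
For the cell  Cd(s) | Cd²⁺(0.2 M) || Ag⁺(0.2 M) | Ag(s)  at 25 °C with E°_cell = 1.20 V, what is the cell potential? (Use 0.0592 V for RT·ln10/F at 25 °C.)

1.18 V

Balancing electrons gives n = 2; the reaction quotient is Q = [Cd²⁺]/[Ag⁺]^2 = 5.00.
At 25 °C, E = E° − (0.0592/n) log Q = 1.20 − (0.0592/2)(0.699) = 1.200 − 0.021 = 1.179 V.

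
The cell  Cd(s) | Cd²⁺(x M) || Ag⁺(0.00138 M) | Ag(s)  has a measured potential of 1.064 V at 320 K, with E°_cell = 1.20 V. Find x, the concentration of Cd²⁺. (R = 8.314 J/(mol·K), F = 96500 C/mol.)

0.037 M

From the Nernst equation, ln Q = nF(E° − E)/RT = 2×96500×(1.20 − 1.064)/(8.314×320) = 9.866, so Q = 1.93 × 10^4.
With Q = [Cd²⁺]/[Ag⁺]^2 and the known concentrations, [Cd²⁺] in the numerator gives [Cd²⁺] = 0.037 M.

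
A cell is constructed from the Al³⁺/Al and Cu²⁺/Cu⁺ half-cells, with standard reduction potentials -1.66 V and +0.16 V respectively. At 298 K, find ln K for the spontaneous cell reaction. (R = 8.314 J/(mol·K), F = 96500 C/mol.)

ln K = 212.7

E°_cell = +0.16 − (-1.66) = 1.82 V, with n = 3 electrons transferred.
At equilibrium E = 0, so the Nernst equation gives ln K = nFE°/RT = (3)(96500)(1.82)/((8.314)(298)) = 212.66.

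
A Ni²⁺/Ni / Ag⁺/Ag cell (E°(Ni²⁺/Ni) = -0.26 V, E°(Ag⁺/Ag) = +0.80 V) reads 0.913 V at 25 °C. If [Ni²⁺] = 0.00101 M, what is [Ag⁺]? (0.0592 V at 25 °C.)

1 × 10^-4 M

From the Nernst equation, log Q = n(E° − E)/0.0592 = 2(1.06 − 0.913)/0.0592 = 4.966, so Q = 9.25 × 10^4.
With Q = [Ni²⁺]/[Ag⁺]^2 and the known concentrations, [Ag⁺]^2 in the denominator gives [Ag⁺] = 1 × 10^-4 M.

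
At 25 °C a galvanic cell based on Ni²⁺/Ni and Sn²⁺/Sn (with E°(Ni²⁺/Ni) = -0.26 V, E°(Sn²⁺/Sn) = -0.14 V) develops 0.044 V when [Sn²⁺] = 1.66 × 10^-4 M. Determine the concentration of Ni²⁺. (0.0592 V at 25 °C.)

0.061 M

From the Nernst equation, log Q = n(E° − E)/0.0592 = 2(0.12 − 0.044)/0.0592 = 2.568, so Q = 369.
With Q = [Ni²⁺]/[Sn²⁺] and the known concentrations, [Ni²⁺] in the numerator gives [Ni²⁺] = 0.061 M.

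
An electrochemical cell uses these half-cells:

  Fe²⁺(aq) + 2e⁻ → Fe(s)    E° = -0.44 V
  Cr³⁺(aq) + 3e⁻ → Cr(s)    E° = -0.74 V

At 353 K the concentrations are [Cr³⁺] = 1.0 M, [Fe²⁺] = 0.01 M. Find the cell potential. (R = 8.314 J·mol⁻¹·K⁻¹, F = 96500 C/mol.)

0.230 V

The Fe²⁺/Fe couple has the higher reduction potential and acts as the cathode, so E°_cell = -0.44 − (-0.74) = 0.30 V.
Balancing electrons gives n = 6; the reaction quotient is Q = [Cr³⁺]^2/[Fe²⁺]^3 = 1 × 10^6.
E = E° − (RT/nF) ln Q = 0.30 − (8.314×353)/(6×96500) × (13.816) = 0.300 − 0.070 = 0.230 V.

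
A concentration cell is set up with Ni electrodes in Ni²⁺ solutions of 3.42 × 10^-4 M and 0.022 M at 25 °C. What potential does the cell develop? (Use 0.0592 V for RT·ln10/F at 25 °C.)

0.054 V

Both half-cells are Ni²⁺/Ni, so E°_cell = 0. The concentrated side is the cathode; the cell reaction moves Ni²⁺ from high to low concentration with n = 2.
Q = [Ni²⁺]_dilute/[Ni²⁺]_conc = 3.42 × 10^-4/0.022 = 0.0155.
E = 0 − (0.0592/2) log Q = −(0.0592/2)(-1.808) = 0.0535 V.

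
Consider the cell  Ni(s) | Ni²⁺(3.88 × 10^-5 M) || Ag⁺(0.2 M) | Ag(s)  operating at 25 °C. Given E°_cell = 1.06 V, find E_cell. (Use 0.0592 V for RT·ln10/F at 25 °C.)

1.15 V

Balancing electrons gives n = 2; the reaction quotient is Q = [Ni²⁺]/[Ag⁺]^2 = 9.7 × 10^-4.
At 25 °C, E = E° − (0.0592/n) log Q = 1.06 − (0.0592/2)(-3.013) = 1.060 + 0.089 = 1.149 V.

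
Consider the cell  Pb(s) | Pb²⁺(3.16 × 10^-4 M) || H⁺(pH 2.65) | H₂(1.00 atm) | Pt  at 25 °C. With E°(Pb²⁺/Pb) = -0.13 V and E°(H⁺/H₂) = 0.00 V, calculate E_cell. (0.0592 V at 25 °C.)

0.077 V

The hydrogen couple is the cathode, so E°_cell = 0.13 V; n = 2.
[H⁺] = 10^(−2.65) = 0.0022 M, and Q = [Pb²⁺]·P(H₂) / [H⁺]^2 = 63.1.
E = E° − (0.0592/2) log Q = 0.13 − (0.0592/2)(1.800) = 0.077 V.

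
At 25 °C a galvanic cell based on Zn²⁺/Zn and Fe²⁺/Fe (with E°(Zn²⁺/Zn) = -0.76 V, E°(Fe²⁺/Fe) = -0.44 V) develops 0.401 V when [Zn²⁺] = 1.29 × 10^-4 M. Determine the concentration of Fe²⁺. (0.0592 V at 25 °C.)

0.07 M

From the Nernst equation, log Q = n(E° − E)/0.0592 = 2(0.32 − 0.401)/0.0592 = -2.736, so Q = 0.00183.
With Q = [Zn²⁺]/[Fe²⁺] and the known concentrations, [Fe²⁺] in the denominator gives [Fe²⁺] = 0.07 M.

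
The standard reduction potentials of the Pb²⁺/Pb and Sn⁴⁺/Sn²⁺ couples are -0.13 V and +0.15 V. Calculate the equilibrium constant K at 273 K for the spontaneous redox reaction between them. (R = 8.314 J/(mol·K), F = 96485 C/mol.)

E°_cell = +0.15 − (-0.13) = 0.28 V, with n = 2 electrons transferred.
At equilibrium E = 0, so the Nernst equation gives ln K = nFE°/RT = (2)(96485)(0.28)/((8.314)(273)) = 23.81.
K = e^23.81 = 2.2 × 10^10.

2.2 × 10^10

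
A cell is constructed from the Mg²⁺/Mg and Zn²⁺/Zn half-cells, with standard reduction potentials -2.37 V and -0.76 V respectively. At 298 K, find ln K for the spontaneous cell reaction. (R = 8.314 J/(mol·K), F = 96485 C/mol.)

E°_cell = -0.76 − (-2.37) = 1.61 V, with n = 2 electrons transferred.
At equilibrium E = 0, so the Nernst equation gives ln K = nFE°/RT = (2)(96485)(1.61)/((8.314)(298)) = 125.40.

ln K = 125.4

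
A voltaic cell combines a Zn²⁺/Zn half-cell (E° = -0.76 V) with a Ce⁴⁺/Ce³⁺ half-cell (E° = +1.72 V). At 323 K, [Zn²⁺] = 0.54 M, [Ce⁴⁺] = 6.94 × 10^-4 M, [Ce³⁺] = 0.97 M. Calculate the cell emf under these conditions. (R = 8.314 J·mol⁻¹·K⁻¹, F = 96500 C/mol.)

The Ce⁴⁺/Ce³⁺ couple has the higher reduction potential and acts as the cathode, so E°_cell = +1.72 − (-0.76) = 2.48 V.
Balancing electrons gives n = 2; the reaction quotient is Q = [Zn²⁺]·[Ce³⁺]^2/[Ce⁴⁺]^2 = 1.05 × 10^6.
E = E° − (RT/nF) ln Q = 2.48 − (8.314×323)/(2×96500) × (13.869) = 2.480 − 0.193 = 2.287 V.

2.29 V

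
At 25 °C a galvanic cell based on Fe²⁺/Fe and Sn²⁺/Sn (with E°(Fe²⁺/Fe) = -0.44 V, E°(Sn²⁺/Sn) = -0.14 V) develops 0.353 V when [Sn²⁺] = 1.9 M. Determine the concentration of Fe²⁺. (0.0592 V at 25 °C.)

0.031 M

From the Nernst equation, log Q = n(E° − E)/0.0592 = 2(0.30 − 0.353)/0.0592 = -1.791, so Q = 0.0162.
With Q = [Fe²⁺]/[Sn²⁺] and the known concentrations, [Fe²⁺] in the numerator gives [Fe²⁺] = 0.031 M.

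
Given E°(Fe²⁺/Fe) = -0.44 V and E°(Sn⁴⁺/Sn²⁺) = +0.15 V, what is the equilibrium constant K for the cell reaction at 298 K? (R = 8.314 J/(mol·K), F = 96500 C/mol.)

E°_cell = +0.15 − (-0.44) = 0.59 V, with n = 2 electrons transferred.
At equilibrium E = 0, so the Nernst equation gives ln K = nFE°/RT = (2)(96500)(0.59)/((8.314)(298)) = 45.96.
K = e^45.96 = 9.1 × 10^19.

9.1 × 10^19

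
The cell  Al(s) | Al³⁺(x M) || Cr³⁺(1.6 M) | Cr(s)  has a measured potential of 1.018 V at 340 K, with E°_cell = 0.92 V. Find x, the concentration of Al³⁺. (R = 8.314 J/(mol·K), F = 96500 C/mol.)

7 × 10^-5 M

From the Nernst equation, ln Q = nF(E° − E)/RT = 3×96500×(0.92 − 1.018)/(8.314×340) = -10.037, so Q = 4.38 × 10^-5.
With Q = [Al³⁺]/[Cr³⁺] and the known concentrations, [Al³⁺] in the numerator gives [Al³⁺] = 7 × 10^-5 M.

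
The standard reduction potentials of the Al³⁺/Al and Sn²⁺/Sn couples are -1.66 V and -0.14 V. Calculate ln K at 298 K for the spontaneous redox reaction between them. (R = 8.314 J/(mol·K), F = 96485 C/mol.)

ln K = 355.2

E°_cell = -0.14 − (-1.66) = 1.52 V, with n = 6 electrons transferred.
At equilibrium E = 0, so the Nernst equation gives ln K = nFE°/RT = (6)(96485)(1.52)/((8.314)(298)) = 355.16.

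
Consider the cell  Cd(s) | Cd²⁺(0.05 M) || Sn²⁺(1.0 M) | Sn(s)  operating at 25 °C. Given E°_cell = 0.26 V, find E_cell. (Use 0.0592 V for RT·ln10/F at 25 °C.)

Balancing electrons gives n = 2; the reaction quotient is Q = [Cd²⁺]/[Sn²⁺] = 0.0500.
At 25 °C, E = E° − (0.0592/n) log Q = 0.26 − (0.0592/2)(-1.301) = 0.260 + 0.039 = 0.299 V.

0.299 V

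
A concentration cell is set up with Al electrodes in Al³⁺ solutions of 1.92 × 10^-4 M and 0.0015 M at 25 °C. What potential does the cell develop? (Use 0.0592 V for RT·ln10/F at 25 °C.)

Both half-cells are Al³⁺/Al, so E°_cell = 0. The concentrated side is the cathode; the cell reaction moves Al³⁺ from high to low concentration with n = 3.
Q = [Al³⁺]_dilute/[Al³⁺]_conc = 1.92 × 10^-4/0.0015 = 0.128.
E = 0 − (0.0592/3) log Q = −(0.0592/3)(-0.893) = 0.0176 V.

0.018 V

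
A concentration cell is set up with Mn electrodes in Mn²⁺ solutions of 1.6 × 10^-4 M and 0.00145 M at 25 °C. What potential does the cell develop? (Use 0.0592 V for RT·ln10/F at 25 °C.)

0.028 V

Both half-cells are Mn²⁺/Mn, so E°_cell = 0. The concentrated side is the cathode; the cell reaction moves Mn²⁺ from high to low concentration with n = 2.
Q = [Mn²⁺]_dilute/[Mn²⁺]_conc = 1.6 × 10^-4/0.00145 = 0.110.
E = 0 − (0.0592/2) log Q = −(0.0592/2)(-0.957) = 0.0283 V.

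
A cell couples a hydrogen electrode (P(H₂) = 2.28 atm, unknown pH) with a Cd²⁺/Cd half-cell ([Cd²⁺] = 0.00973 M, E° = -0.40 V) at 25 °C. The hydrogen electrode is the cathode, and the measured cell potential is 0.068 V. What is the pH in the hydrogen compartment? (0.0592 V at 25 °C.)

E°_cell = 0.40 V and n = 2.
log Q = n(E° − E)/0.0592 = 2×(0.40 − 0.068)/0.0592 = 11.216.
With Q = [Cd²⁺]·P(H₂) / [H⁺]^2, solving for [H⁺] gives log[H⁺] = -6.435, so pH = 6.44.

pH = 6.44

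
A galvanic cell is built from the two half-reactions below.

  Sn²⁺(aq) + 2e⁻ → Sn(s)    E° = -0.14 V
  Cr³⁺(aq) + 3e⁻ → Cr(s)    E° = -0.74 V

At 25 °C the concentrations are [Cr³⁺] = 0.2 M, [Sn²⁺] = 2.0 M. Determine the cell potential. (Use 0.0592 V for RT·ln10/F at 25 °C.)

The Sn²⁺/Sn couple has the higher reduction potential and acts as the cathode, so E°_cell = -0.14 − (-0.74) = 0.60 V.
Balancing electrons gives n = 6; the reaction quotient is Q = [Cr³⁺]^2/[Sn²⁺]^3 = 0.00500.
At 25 °C, E = E° − (0.0592/n) log Q = 0.60 − (0.0592/6)(-2.301) = 0.600 + 0.023 = 0.623 V.

0.623 V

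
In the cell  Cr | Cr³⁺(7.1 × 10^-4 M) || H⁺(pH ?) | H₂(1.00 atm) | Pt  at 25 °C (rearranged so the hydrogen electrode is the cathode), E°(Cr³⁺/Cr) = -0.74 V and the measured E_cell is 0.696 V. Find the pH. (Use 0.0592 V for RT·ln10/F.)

pH = 1.79

E°_cell = 0.74 V and n = 6.
log Q = n(E° − E)/0.0592 = 6×(0.74 − 0.696)/0.0592 = 4.459.
With Q = [Cr³⁺]^2·P(H₂)^3 / [H⁺]^6, solving for [H⁺] gives log[H⁺] = -1.793, so pH = 1.79.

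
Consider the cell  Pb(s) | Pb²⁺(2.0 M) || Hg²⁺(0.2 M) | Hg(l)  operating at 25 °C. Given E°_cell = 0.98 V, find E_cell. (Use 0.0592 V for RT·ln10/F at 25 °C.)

Balancing electrons gives n = 2; the reaction quotient is Q = [Pb²⁺]/[Hg²⁺] = 10.0.
At 25 °C, E = E° − (0.0592/n) log Q = 0.98 − (0.0592/2)(1.000) = 0.980 − 0.030 = 0.950 V.

0.950 V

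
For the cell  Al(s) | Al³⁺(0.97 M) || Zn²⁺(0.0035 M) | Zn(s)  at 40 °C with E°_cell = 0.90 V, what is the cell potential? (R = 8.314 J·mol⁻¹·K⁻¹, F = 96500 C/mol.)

Balancing electrons gives n = 6; the reaction quotient is Q = [Al³⁺]^2/[Zn²⁺]^3 = 2.19 × 10^7.
E = E° − (RT/nF) ln Q = 0.90 − (8.314×313)/(6×96500) × (16.904) = 0.900 − 0.076 = 0.824 V.

0.824 V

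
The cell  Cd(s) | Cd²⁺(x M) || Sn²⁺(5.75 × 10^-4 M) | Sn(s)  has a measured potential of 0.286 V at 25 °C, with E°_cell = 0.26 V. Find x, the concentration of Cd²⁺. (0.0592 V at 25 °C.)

7.6 × 10^-5 M

From the Nernst equation, log Q = n(E° − E)/0.0592 = 2(0.26 − 0.286)/0.0592 = -0.878, so Q = 0.132.
With Q = [Cd²⁺]/[Sn²⁺] and the known concentrations, [Cd²⁺] in the numerator gives [Cd²⁺] = 7.6 × 10^-5 M.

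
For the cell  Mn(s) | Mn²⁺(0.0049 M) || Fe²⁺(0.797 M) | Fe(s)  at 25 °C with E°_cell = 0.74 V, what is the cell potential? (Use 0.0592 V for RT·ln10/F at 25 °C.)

Balancing electrons gives n = 2; the reaction quotient is Q = [Mn²⁺]/[Fe²⁺] = 0.00615.
At 25 °C, E = E° − (0.0592/n) log Q = 0.74 − (0.0592/2)(-2.211) = 0.740 + 0.065 = 0.805 V.

0.805 V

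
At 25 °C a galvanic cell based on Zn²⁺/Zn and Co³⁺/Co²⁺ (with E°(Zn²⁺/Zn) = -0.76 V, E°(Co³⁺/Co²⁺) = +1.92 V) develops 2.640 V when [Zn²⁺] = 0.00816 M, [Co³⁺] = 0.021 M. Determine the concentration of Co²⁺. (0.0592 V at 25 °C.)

1.1 M

From the Nernst equation, log Q = n(E° − E)/0.0592 = 2(2.68 − 2.640)/0.0592 = 1.351, so Q = 22.5.
With Q = [Zn²⁺]·[Co²⁺]^2/[Co³⁺]^2 and the known concentrations, [Co²⁺]^2 in the numerator gives [Co²⁺] = 1.1 M.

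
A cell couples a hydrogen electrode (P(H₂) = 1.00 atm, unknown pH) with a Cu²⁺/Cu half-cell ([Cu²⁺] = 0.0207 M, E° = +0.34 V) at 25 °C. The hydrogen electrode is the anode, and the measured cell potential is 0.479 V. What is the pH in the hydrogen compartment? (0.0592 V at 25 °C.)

pH = 3.19

E°_cell = 0.34 V and n = 2.
log Q = n(E° − E)/0.0592 = 2×(0.34 − 0.479)/0.0592 = -4.696.
With Q = [H⁺]^2 / ([Cu²⁺]·P(H₂)), solving for [H⁺] gives log[H⁺] = -3.190, so pH = 3.19.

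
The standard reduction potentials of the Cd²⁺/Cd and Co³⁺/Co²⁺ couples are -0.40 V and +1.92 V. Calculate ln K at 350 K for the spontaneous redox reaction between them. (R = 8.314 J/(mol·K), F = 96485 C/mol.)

ln K = 153.9

E°_cell = +1.92 − (-0.40) = 2.32 V, with n = 2 electrons transferred.
At equilibrium E = 0, so the Nernst equation gives ln K = nFE°/RT = (2)(96485)(2.32)/((8.314)(350)) = 153.85.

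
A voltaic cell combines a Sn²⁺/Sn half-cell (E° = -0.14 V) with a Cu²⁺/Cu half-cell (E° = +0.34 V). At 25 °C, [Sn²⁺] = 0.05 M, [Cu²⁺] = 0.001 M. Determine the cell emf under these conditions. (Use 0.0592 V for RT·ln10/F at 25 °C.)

0.430 V

The Cu²⁺/Cu couple has the higher reduction potential and acts as the cathode, so E°_cell = +0.34 − (-0.14) = 0.48 V.
Balancing electrons gives n = 2; the reaction quotient is Q = [Sn²⁺]/[Cu²⁺] = 50.0.
At 25 °C, E = E° − (0.0592/n) log Q = 0.48 − (0.0592/2)(1.699) = 0.480 − 0.050 = 0.430 V.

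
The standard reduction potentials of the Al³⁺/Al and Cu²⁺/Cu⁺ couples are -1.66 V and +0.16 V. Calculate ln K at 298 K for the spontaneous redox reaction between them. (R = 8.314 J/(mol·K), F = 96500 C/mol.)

E°_cell = +0.16 − (-1.66) = 1.82 V, with n = 3 electrons transferred.
At equilibrium E = 0, so the Nernst equation gives ln K = nFE°/RT = (3)(96500)(1.82)/((8.314)(298)) = 212.66.

ln K = 212.7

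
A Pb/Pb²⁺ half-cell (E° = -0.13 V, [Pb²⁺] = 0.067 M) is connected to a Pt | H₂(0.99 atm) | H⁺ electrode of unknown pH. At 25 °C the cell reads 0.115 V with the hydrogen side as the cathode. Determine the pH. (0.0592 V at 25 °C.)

E°_cell = 0.13 V and n = 2.
log Q = n(E° − E)/0.0592 = 2×(0.13 − 0.115)/0.0592 = 0.507.
With Q = [Pb²⁺]·P(H₂) / [H⁺]^2, solving for [H⁺] gives log[H⁺] = -0.843, so pH = 0.84.

pH = 0.84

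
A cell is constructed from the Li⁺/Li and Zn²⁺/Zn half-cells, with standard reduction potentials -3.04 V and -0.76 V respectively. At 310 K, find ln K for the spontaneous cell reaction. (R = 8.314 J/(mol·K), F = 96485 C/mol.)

ln K = 170.7

E°_cell = -0.76 − (-3.04) = 2.28 V, with n = 2 electrons transferred.
At equilibrium E = 0, so the Nernst equation gives ln K = nFE°/RT = (2)(96485)(2.28)/((8.314)(310)) = 170.71.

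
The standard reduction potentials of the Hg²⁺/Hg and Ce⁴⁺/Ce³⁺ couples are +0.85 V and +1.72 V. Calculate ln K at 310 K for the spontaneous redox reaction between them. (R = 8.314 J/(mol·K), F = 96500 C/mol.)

ln K = 65.1

E°_cell = +1.72 − (+0.85) = 0.87 V, with n = 2 electrons transferred.
At equilibrium E = 0, so the Nernst equation gives ln K = nFE°/RT = (2)(96500)(0.87)/((8.314)(310)) = 65.15.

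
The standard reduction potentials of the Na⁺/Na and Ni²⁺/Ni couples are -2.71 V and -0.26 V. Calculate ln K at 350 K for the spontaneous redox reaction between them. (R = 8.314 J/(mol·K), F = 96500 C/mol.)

ln K = 162.5

E°_cell = -0.26 − (-2.71) = 2.45 V, with n = 2 electrons transferred.
At equilibrium E = 0, so the Nernst equation gives ln K = nFE°/RT = (2)(96500)(2.45)/((8.314)(350)) = 162.50.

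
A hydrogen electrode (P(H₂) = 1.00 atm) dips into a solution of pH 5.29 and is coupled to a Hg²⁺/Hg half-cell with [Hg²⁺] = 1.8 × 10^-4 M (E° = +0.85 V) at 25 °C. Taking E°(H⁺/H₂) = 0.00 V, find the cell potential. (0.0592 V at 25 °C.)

1.05 V

The Hg²⁺/Hg couple is the cathode, so E°_cell = 0.85 V; n = 2.
[H⁺] = 10^(−5.29) = 5.1 × 10^-6 M, and Q = [H⁺]^2 / ([Hg²⁺]·P(H₂)) = 1.46 × 10^-7.
E = E° − (0.0592/2) log Q = 0.85 − (0.0592/2)(-6.835) = 1.052 V.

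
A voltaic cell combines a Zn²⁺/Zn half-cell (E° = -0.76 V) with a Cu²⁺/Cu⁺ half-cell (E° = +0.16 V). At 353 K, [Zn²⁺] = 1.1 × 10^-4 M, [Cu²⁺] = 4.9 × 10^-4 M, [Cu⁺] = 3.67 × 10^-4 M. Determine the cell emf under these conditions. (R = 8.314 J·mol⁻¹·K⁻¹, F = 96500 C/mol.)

The Cu²⁺/Cu⁺ couple has the higher reduction potential and acts as the cathode, so E°_cell = +0.16 − (-0.76) = 0.92 V.
Balancing electrons gives n = 2; the reaction quotient is Q = [Zn²⁺]·[Cu⁺]^2/[Cu²⁺]^2 = 6.17 × 10^-5.
E = E° − (RT/nF) ln Q = 0.92 − (8.314×353)/(2×96500) × (-9.693) = 0.920 + 0.147 = 1.067 V.

1.07 V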